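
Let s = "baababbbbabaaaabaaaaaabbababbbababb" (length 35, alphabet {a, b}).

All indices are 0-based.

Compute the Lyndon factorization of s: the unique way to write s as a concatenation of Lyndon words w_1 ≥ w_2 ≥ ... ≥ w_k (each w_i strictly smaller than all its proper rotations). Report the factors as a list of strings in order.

emit factor 1: 'b' (i=0, period=1)
emit factor 2: 'aababbbbab' (i=1, period=10)
emit factor 3: 'aaaab' (i=11, period=5)
emit factor 4: 'aaaaaabbababbbababb' (i=16, period=19)

["b", "aababbbbab", "aaaab", "aaaaaabbababbbababb"]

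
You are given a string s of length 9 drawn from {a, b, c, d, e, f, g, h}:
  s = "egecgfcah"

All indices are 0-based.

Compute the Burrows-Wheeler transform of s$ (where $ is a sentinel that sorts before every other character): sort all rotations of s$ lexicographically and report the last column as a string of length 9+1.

hcfeg$geca

rank  rotation    last
    0  $egecgfcah  h
    1  ah$egecgfc  c
    2  cah$egecgf  f
    3  cgfcah$ege  e
    4  ecgfcah$eg  g
    5  egecgfcah$  $
    6  fcah$egecg  g
    7  gecgfcah$e  e
    8  gfcah$egec  c
    9  h$egecgfca  a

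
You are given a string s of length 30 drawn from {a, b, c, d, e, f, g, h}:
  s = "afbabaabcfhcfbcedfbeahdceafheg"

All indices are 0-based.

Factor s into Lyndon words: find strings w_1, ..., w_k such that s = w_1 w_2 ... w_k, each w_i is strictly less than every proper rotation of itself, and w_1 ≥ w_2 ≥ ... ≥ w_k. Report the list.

["afb", "ab", "aabcfhcfbcedfbeahdceafheg"]

emit factor 1: 'afb' (i=0, period=3)
emit factor 2: 'ab' (i=3, period=2)
emit factor 3: 'aabcfhcfbcedfbeahdceafheg' (i=5, period=25)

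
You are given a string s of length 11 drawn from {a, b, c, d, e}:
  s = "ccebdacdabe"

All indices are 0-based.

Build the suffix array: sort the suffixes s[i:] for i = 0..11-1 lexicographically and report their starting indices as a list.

sorted suffixes:
  #0 SA[0]=8  'abe'
  #1 SA[1]=5  'acdabe'
  #2 SA[2]=3  'bdacdabe'
  #3 SA[3]=9  'be'
  #4 SA[4]=0  'ccebdacdabe'
  #5 SA[5]=6  'cdabe'
  #6 SA[6]=1  'cebdacdabe'
  #7 SA[7]=7  'dabe'
  #8 SA[8]=4  'dacdabe'
  #9 SA[9]=10  'e'
  #10 SA[10]=2  'ebdacdabe'

[8, 5, 3, 9, 0, 6, 1, 7, 4, 10, 2]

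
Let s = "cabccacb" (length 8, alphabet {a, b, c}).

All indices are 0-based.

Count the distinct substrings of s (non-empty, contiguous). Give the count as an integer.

30

rank | idx | suffix
   0 |   1 | abccacb
   1 |   5 | acb
   2 |   7 | b
   3 |   2 | bccacb
   4 |   0 | cabccacb
   5 |   4 | cacb
   6 |   6 | cb
   7 |   3 | ccacb

SA = [1, 5, 7, 2, 0, 4, 6, 3]
rank  pair      lcp
   1  s[1:],s[5:]  1  'a'
   2  s[5:],s[7:]  0  ''
   3  s[7:],s[2:]  1  'b'
   4  s[2:],s[0:]  0  ''
   5  s[0:],s[4:]  2  'ca'
   6  s[4:],s[6:]  1  'c'
   7  s[6:],s[3:]  1  'c'

n(n+1)/2 = 8·9/2 = 36
Σ LCP = 0 + 1 + 0 + 1 + 0 + 2 + 1 + 1 = 6
distinct = 36 − 6 = 30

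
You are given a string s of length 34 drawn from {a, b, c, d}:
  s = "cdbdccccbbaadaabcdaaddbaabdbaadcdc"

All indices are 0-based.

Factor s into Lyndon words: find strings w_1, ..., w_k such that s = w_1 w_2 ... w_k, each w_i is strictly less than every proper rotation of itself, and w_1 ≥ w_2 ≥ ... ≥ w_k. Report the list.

emit factor 1: 'cd' (i=0, period=2)
emit factor 2: 'bdcccc' (i=2, period=6)
emit factor 3: 'b' (i=8, period=1)
emit factor 4: 'b' (i=9, period=1)
emit factor 5: 'aad' (i=10, period=3)
emit factor 6: 'aabcdaaddbaabdbaadcdc' (i=13, period=21)

["cd", "bdcccc", "b", "b", "aad", "aabcdaaddbaabdbaadcdc"]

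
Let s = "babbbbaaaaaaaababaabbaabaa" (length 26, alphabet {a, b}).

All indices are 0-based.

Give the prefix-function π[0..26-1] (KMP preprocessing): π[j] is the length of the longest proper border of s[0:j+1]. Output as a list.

[0, 0, 1, 1, 1, 1, 2, 0, 0, 0, 0, 0, 0, 0, 1, 2, 3, 2, 0, 1, 1, 2, 0, 1, 2, 0]

π[0] = 0
j=1 s[j]='a': π[1]=0 (border '')
j=2 s[j]='b': π[2]=1 (border 'b')
j=3 s[j]='b': k: 1→0; π[3]=1 (border 'b')
j=4 s[j]='b': k: 1→0; π[4]=1 (border 'b')
j=5 s[j]='b': k: 1→0; π[5]=1 (border 'b')
j=6 s[j]='a': π[6]=2 (border 'ba')
j=7 s[j]='a': k: 2→0; π[7]=0 (border '')
j=8 s[j]='a': π[8]=0 (border '')
j=9 s[j]='a': π[9]=0 (border '')
j=10 s[j]='a': π[10]=0 (border '')
j=11 s[j]='a': π[11]=0 (border '')
j=12 s[j]='a': π[12]=0 (border '')
j=13 s[j]='a': π[13]=0 (border '')
j=14 s[j]='b': π[14]=1 (border 'b')
j=15 s[j]='a': π[15]=2 (border 'ba')
j=16 s[j]='b': π[16]=3 (border 'bab')
j=17 s[j]='a': k: 3→1; π[17]=2 (border 'ba')
j=18 s[j]='a': k: 2→0; π[18]=0 (border '')
j=19 s[j]='b': π[19]=1 (border 'b')
j=20 s[j]='b': k: 1→0; π[20]=1 (border 'b')
j=21 s[j]='a': π[21]=2 (border 'ba')
j=22 s[j]='a': k: 2→0; π[22]=0 (border '')
j=23 s[j]='b': π[23]=1 (border 'b')
j=24 s[j]='a': π[24]=2 (border 'ba')
j=25 s[j]='a': k: 2→0; π[25]=0 (border '')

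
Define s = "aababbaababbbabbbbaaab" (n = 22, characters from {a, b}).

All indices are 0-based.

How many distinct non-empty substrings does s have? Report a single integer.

rank | idx | suffix
   0 |  18 | aaab
   1 |  19 | aab
   2 |   0 | aababbaababbbabbbbaaab
   3 |   6 | aababbbabbbbaaab
   4 |  20 | ab
   5 |   1 | ababbaababbbabbbbaaab
   6 |   7 | ababbbabbbbaaab
   7 |   3 | abbaababbbabbbbaaab
   8 |   9 | abbbabbbbaaab
   9 |  13 | abbbbaaab
  10 |  21 | b
  11 |  17 | baaab
  12 |   5 | baababbbabbbbaaab
  13 |   2 | babbaababbbabbbbaaab
  14 |   8 | babbbabbbbaaab
  15 |  12 | babbbbaaab
  16 |  16 | bbaaab
  17 |   4 | bbaababbbabbbbaaab
  18 |  11 | bbabbbbaaab
  19 |  15 | bbbaaab
  20 |  10 | bbbabbbbaaab
  21 |  14 | bbbbaaab

SA = [18, 19, 0, 6, 20, 1, 7, 3, 9, 13, 21, 17, 5, 2, 8, 12, 16, 4, 11, 15, 10, 14]
[i] adj suffixes → lcp
  [1] 18/19 → 2 ('aa')
  [2] 19/0 → 3 ('aab')
  [3] 0/6 → 6 ('aababb')
  [4] 6/20 → 1 ('a')
  [5] 20/1 → 2 ('ab')
  [6] 1/7 → 5 ('ababb')
  [7] 7/3 → 2 ('ab')
  [8] 3/9 → 3 ('abb')
  [9] 9/13 → 4 ('abbb')
  [10] 13/21 → 0 ('')
  [11] 21/17 → 1 ('b')
  [12] 17/5 → 3 ('baa')
  [13] 5/2 → 2 ('ba')
  [14] 2/8 → 4 ('babb')
  [15] 8/12 → 5 ('babbb')
  [16] 12/16 → 1 ('b')
  [17] 16/4 → 4 ('bbaa')
  [18] 4/11 → 3 ('bba')
  [19] 11/15 → 2 ('bb')
  [20] 15/10 → 4 ('bbba')
  [21] 10/14 → 3 ('bbb')

n(n+1)/2 = 22·23/2 = 253
Σ LCP = 0 + 2 + 3 + 6 + 1 + 2 + 5 + 2 + 3 + 4 + 0 + 1 + 3 + 2 + 4 + 5 + 1 + 4 + 3 + 2 + 4 + 3 = 60
distinct = 253 − 60 = 193

193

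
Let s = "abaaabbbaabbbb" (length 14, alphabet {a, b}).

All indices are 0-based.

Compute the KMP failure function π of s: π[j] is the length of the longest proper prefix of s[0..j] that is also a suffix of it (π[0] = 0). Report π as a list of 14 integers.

[0, 0, 1, 1, 1, 2, 0, 0, 1, 1, 2, 0, 0, 0]

π[0] = 0
j=1 s[j]='b': π[1]=0 (border '')
j=2 s[j]='a': π[2]=1 (border 'a')
j=3 s[j]='a': k: 1→0; π[3]=1 (border 'a')
j=4 s[j]='a': k: 1→0; π[4]=1 (border 'a')
j=5 s[j]='b': π[5]=2 (border 'ab')
j=6 s[j]='b': k: 2→0; π[6]=0 (border '')
j=7 s[j]='b': π[7]=0 (border '')
j=8 s[j]='a': π[8]=1 (border 'a')
j=9 s[j]='a': k: 1→0; π[9]=1 (border 'a')
j=10 s[j]='b': π[10]=2 (border 'ab')
j=11 s[j]='b': k: 2→0; π[11]=0 (border '')
j=12 s[j]='b': π[12]=0 (border '')
j=13 s[j]='b': π[13]=0 (border '')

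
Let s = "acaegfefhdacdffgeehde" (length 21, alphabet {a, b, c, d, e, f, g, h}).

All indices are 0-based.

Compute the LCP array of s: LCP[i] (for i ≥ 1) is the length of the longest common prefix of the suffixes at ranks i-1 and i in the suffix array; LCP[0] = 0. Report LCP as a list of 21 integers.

rank→(start, suffix):
  0 → (0, 'acaegfefhdacdffgeehde')
  1 → (10, 'acdffgeehde')
  2 → (2, 'aegfefhdacdffgeehde')
  3 → (1, 'caegfefhdacdffgeehde')
  4 → (11, 'cdffgeehde')
  5 → (9, 'dacdffgeehde')
  6 → (19, 'de')
  7 → (12, 'dffgeehde')
  8 → (20, 'e')
  9 → (16, 'eehde')
  10 → (6, 'efhdacdffgeehde')
  11 → (3, 'egfefhdacdffgeehde')
  12 → (17, 'ehde')
  13 → (5, 'fefhdacdffgeehde')
  14 → (13, 'ffgeehde')
  15 → (14, 'fgeehde')
  16 → (7, 'fhdacdffgeehde')
  17 → (15, 'geehde')
  18 → (4, 'gfefhdacdffgeehde')
  19 → (8, 'hdacdffgeehde')
  20 → (18, 'hde')

SA = [0, 10, 2, 1, 11, 9, 19, 12, 20, 16, 6, 3, 17, 5, 13, 14, 7, 15, 4, 8, 18]
[i] adj suffixes → lcp
  [1] 0/10 → 2 ('ac')
  [2] 10/2 → 1 ('a')
  [3] 2/1 → 0 ('')
  [4] 1/11 → 1 ('c')
  [5] 11/9 → 0 ('')
  [6] 9/19 → 1 ('d')
  [7] 19/12 → 1 ('d')
  [8] 12/20 → 0 ('')
  [9] 20/16 → 1 ('e')
  [10] 16/6 → 1 ('e')
  [11] 6/3 → 1 ('e')
  [12] 3/17 → 1 ('e')
  [13] 17/5 → 0 ('')
  [14] 5/13 → 1 ('f')
  [15] 13/14 → 1 ('f')
  [16] 14/7 → 1 ('f')
  [17] 7/15 → 0 ('')
  [18] 15/4 → 1 ('g')
  [19] 4/8 → 0 ('')
  [20] 8/18 → 2 ('hd')

[0, 2, 1, 0, 1, 0, 1, 1, 0, 1, 1, 1, 1, 0, 1, 1, 1, 0, 1, 0, 2]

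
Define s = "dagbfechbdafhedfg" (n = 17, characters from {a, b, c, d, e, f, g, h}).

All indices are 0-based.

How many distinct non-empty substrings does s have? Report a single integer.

rank→(start, suffix):
  0 → (10, 'afhedfg')
  1 → (1, 'agbfechbdafhedfg')
  2 → (8, 'bdafhedfg')
  3 → (3, 'bfechbdafhedfg')
  4 → (6, 'chbdafhedfg')
  5 → (9, 'dafhedfg')
  6 → (0, 'dagbfechbdafhedfg')
  7 → (14, 'dfg')
  8 → (5, 'echbdafhedfg')
  9 → (13, 'edfg')
  10 → (4, 'fechbdafhedfg')
  11 → (15, 'fg')
  12 → (11, 'fhedfg')
  13 → (16, 'g')
  14 → (2, 'gbfechbdafhedfg')
  15 → (7, 'hbdafhedfg')
  16 → (12, 'hedfg')

SA = [10, 1, 8, 3, 6, 9, 0, 14, 5, 13, 4, 15, 11, 16, 2, 7, 12]
rank  pair      lcp
   1  s[10:],s[1:]  1  'a'
   2  s[1:],s[8:]  0  ''
   3  s[8:],s[3:]  1  'b'
   4  s[3:],s[6:]  0  ''
   5  s[6:],s[9:]  0  ''
   6  s[9:],s[0:]  2  'da'
   7  s[0:],s[14:]  1  'd'
   8  s[14:],s[5:]  0  ''
   9  s[5:],s[13:]  1  'e'
  10  s[13:],s[4:]  0  ''
  11  s[4:],s[15:]  1  'f'
  12  s[15:],s[11:]  1  'f'
  13  s[11:],s[16:]  0  ''
  14  s[16:],s[2:]  1  'g'
  15  s[2:],s[7:]  0  ''
  16  s[7:],s[12:]  1  'h'

n(n+1)/2 = 17·18/2 = 153
Σ LCP = 0 + 1 + 0 + 1 + 0 + 0 + 2 + 1 + 0 + 1 + 0 + 1 + 1 + 0 + 1 + 0 + 1 = 10
distinct = 153 − 10 = 143

143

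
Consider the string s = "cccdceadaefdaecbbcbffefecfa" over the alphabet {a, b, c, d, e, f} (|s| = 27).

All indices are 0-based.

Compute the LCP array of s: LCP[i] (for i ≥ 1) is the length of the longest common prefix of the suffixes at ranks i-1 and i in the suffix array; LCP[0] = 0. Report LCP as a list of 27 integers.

sorted suffixes:
  #0 SA[0]=26  'a'
  #1 SA[1]=6  'adaefdaecbbcbffefecfa'
  #2 SA[2]=12  'aecbbcbffefecfa'
  #3 SA[3]=8  'aefdaecbbcbffefecfa'
  #4 SA[4]=15  'bbcbffefecfa'
  #5 SA[5]=16  'bcbffefecfa'
  #6 SA[6]=18  'bffefecfa'
  #7 SA[7]=14  'cbbcbffefecfa'
  #8 SA[8]=17  'cbffefecfa'
  #9 SA[9]=0  'cccdceadaefdaecbbcbffefecfa'
  #10 SA[10]=1  'ccdceadaefdaecbbcbffefecfa'
  #11 SA[11]=2  'cdceadaefdaecbbcbffefecfa'
  #12 SA[12]=4  'ceadaefdaecbbcbffefecfa'
  #13 SA[13]=24  'cfa'
  #14 SA[14]=11  'daecbbcbffefecfa'
  #15 SA[15]=7  'daefdaecbbcbffefecfa'
  #16 SA[16]=3  'dceadaefdaecbbcbffefecfa'
  #17 SA[17]=5  'eadaefdaecbbcbffefecfa'
  #18 SA[18]=13  'ecbbcbffefecfa'
  #19 SA[19]=23  'ecfa'
  #20 SA[20]=9  'efdaecbbcbffefecfa'
  #21 SA[21]=21  'efecfa'
  #22 SA[22]=25  'fa'
  #23 SA[23]=10  'fdaecbbcbffefecfa'
  #24 SA[24]=22  'fecfa'
  #25 SA[25]=20  'fefecfa'
  #26 SA[26]=19  'ffefecfa'

SA = [26, 6, 12, 8, 15, 16, 18, 14, 17, 0, 1, 2, 4, 24, 11, 7, 3, 5, 13, 23, 9, 21, 25, 10, 22, 20, 19]
rank  pair      lcp
   1  s[26:],s[6:]  1  'a'
   2  s[6:],s[12:]  1  'a'
   3  s[12:],s[8:]  2  'ae'
   4  s[8:],s[15:]  0  ''
   5  s[15:],s[16:]  1  'b'
   6  s[16:],s[18:]  1  'b'
   7  s[18:],s[14:]  0  ''
   8  s[14:],s[17:]  2  'cb'
   9  s[17:],s[0:]  1  'c'
  10  s[0:],s[1:]  2  'cc'
  11  s[1:],s[2:]  1  'c'
  12  s[2:],s[4:]  1  'c'
  13  s[4:],s[24:]  1  'c'
  14  s[24:],s[11:]  0  ''
  15  s[11:],s[7:]  3  'dae'
  16  s[7:],s[3:]  1  'd'
  17  s[3:],s[5:]  0  ''
  18  s[5:],s[13:]  1  'e'
  19  s[13:],s[23:]  2  'ec'
  20  s[23:],s[9:]  1  'e'
  21  s[9:],s[21:]  2  'ef'
  22  s[21:],s[25:]  0  ''
  23  s[25:],s[10:]  1  'f'
  24  s[10:],s[22:]  1  'f'
  25  s[22:],s[20:]  2  'fe'
  26  s[20:],s[19:]  1  'f'

[0, 1, 1, 2, 0, 1, 1, 0, 2, 1, 2, 1, 1, 1, 0, 3, 1, 0, 1, 2, 1, 2, 0, 1, 1, 2, 1]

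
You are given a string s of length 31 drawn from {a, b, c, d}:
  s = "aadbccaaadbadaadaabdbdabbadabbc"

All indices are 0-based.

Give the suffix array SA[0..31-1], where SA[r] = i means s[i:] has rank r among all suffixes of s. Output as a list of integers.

sorted suffixes:
  #0 SA[0]=6  'aaadbadaadaabdbdabbadabbc'
  #1 SA[1]=16  'aabdbdabbadabbc'
  #2 SA[2]=13  'aadaabdbdabbadabbc'
  #3 SA[3]=7  'aadbadaadaabdbdabbadabbc'
  #4 SA[4]=0  'aadbccaaadbadaadaabdbdabbadabbc'
  #5 SA[5]=22  'abbadabbc'
  #6 SA[6]=27  'abbc'
  #7 SA[7]=17  'abdbdabbadabbc'
  #8 SA[8]=14  'adaabdbdabbadabbc'
  #9 SA[9]=11  'adaadaabdbdabbadabbc'
  #10 SA[10]=25  'adabbc'
  #11 SA[11]=8  'adbadaadaabdbdabbadabbc'
  #12 SA[12]=1  'adbccaaadbadaadaabdbdabbadabbc'
  #13 SA[13]=10  'badaadaabdbdabbadabbc'
  #14 SA[14]=24  'badabbc'
  #15 SA[15]=23  'bbadabbc'
  #16 SA[16]=28  'bbc'
  #17 SA[17]=29  'bc'
  #18 SA[18]=3  'bccaaadbadaadaabdbdabbadabbc'
  #19 SA[19]=20  'bdabbadabbc'
  #20 SA[20]=18  'bdbdabbadabbc'
  #21 SA[21]=30  'c'
  #22 SA[22]=5  'caaadbadaadaabdbdabbadabbc'
  #23 SA[23]=4  'ccaaadbadaadaabdbdabbadabbc'
  #24 SA[24]=15  'daabdbdabbadabbc'
  #25 SA[25]=12  'daadaabdbdabbadabbc'
  #26 SA[26]=21  'dabbadabbc'
  #27 SA[27]=26  'dabbc'
  #28 SA[28]=9  'dbadaadaabdbdabbadabbc'
  #29 SA[29]=2  'dbccaaadbadaadaabdbdabbadabbc'
  #30 SA[30]=19  'dbdabbadabbc'

[6, 16, 13, 7, 0, 22, 27, 17, 14, 11, 25, 8, 1, 10, 24, 23, 28, 29, 3, 20, 18, 30, 5, 4, 15, 12, 21, 26, 9, 2, 19]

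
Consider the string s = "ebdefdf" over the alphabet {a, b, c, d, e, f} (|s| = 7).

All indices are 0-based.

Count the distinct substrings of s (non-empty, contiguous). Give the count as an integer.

rank→(start, suffix):
  0 → (1, 'bdefdf')
  1 → (2, 'defdf')
  2 → (5, 'df')
  3 → (0, 'ebdefdf')
  4 → (3, 'efdf')
  5 → (6, 'f')
  6 → (4, 'fdf')

SA = [1, 2, 5, 0, 3, 6, 4]
i: (SA[i-1],SA[i]) lcp shared
  1: (1,2) 0 ''
  2: (2,5) 1 'd'
  3: (5,0) 0 ''
  4: (0,3) 1 'e'
  5: (3,6) 0 ''
  6: (6,4) 1 'f'

n(n+1)/2 = 7·8/2 = 28
Σ LCP = 0 + 0 + 1 + 0 + 1 + 0 + 1 = 3
distinct = 28 − 3 = 25

25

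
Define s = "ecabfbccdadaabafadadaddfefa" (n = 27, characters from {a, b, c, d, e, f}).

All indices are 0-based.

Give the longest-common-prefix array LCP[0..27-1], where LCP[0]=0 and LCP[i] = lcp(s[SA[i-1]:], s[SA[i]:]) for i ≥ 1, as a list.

rank | idx | suffix
   0 |  26 | a
   1 |  11 | aabafadadaddfefa
   2 |  12 | abafadadaddfefa
   3 |   2 | abfbccdadaabafadadaddfefa
   4 |   9 | adaabafadadaddfefa
   5 |  16 | adadaddfefa
   6 |  18 | adaddfefa
   7 |  20 | addfefa
   8 |  14 | afadadaddfefa
   9 |  13 | bafadadaddfefa
  10 |   5 | bccdadaabafadadaddfefa
  11 |   3 | bfbccdadaabafadadaddfefa
  12 |   1 | cabfbccdadaabafadadaddfefa
  13 |   6 | ccdadaabafadadaddfefa
  14 |   7 | cdadaabafadadaddfefa
  15 |  10 | daabafadadaddfefa
  16 |   8 | dadaabafadadaddfefa
  17 |  17 | dadaddfefa
  18 |  19 | daddfefa
  19 |  21 | ddfefa
  20 |  22 | dfefa
  21 |   0 | ecabfbccdadaabafadadaddfefa
  22 |  24 | efa
  23 |  25 | fa
  24 |  15 | fadadaddfefa
  25 |   4 | fbccdadaabafadadaddfefa
  26 |  23 | fefa

SA = [26, 11, 12, 2, 9, 16, 18, 20, 14, 13, 5, 3, 1, 6, 7, 10, 8, 17, 19, 21, 22, 0, 24, 25, 15, 4, 23]
i: (SA[i-1],SA[i]) lcp shared
  1: (26,11) 1 'a'
  2: (11,12) 1 'a'
  3: (12,2) 2 'ab'
  4: (2,9) 1 'a'
  5: (9,16) 3 'ada'
  6: (16,18) 4 'adad'
  7: (18,20) 2 'ad'
  8: (20,14) 1 'a'
  9: (14,13) 0 ''
  10: (13,5) 1 'b'
  11: (5,3) 1 'b'
  12: (3,1) 0 ''
  13: (1,6) 1 'c'
  14: (6,7) 1 'c'
  15: (7,10) 0 ''
  16: (10,8) 2 'da'
  17: (8,17) 4 'dada'
  18: (17,19) 3 'dad'
  19: (19,21) 1 'd'
  20: (21,22) 1 'd'
  21: (22,0) 0 ''
  22: (0,24) 1 'e'
  23: (24,25) 0 ''
  24: (25,15) 2 'fa'
  25: (15,4) 1 'f'
  26: (4,23) 1 'f'

[0, 1, 1, 2, 1, 3, 4, 2, 1, 0, 1, 1, 0, 1, 1, 0, 2, 4, 3, 1, 1, 0, 1, 0, 2, 1, 1]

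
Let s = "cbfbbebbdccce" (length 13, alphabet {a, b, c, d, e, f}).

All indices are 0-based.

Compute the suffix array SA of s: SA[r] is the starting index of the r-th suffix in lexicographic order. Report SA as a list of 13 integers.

[6, 3, 7, 4, 1, 0, 9, 10, 11, 8, 12, 5, 2]

sorted suffixes:
  #0 SA[0]=6  'bbdccce'
  #1 SA[1]=3  'bbebbdccce'
  #2 SA[2]=7  'bdccce'
  #3 SA[3]=4  'bebbdccce'
  #4 SA[4]=1  'bfbbebbdccce'
  #5 SA[5]=0  'cbfbbebbdccce'
  #6 SA[6]=9  'ccce'
  #7 SA[7]=10  'cce'
  #8 SA[8]=11  'ce'
  #9 SA[9]=8  'dccce'
  #10 SA[10]=12  'e'
  #11 SA[11]=5  'ebbdccce'
  #12 SA[12]=2  'fbbebbdccce'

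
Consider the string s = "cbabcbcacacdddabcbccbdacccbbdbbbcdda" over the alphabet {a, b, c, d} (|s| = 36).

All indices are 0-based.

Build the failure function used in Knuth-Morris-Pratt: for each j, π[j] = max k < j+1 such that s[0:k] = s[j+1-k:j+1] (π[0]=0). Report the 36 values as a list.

[0, 0, 0, 0, 1, 2, 1, 0, 1, 0, 1, 0, 0, 0, 0, 0, 1, 2, 1, 1, 2, 0, 0, 1, 1, 1, 2, 0, 0, 0, 0, 0, 1, 0, 0, 0]

π[0] = 0
j=1 s[j]='b': π[1]=0 (border '')
j=2 s[j]='a': π[2]=0 (border '')
j=3 s[j]='b': π[3]=0 (border '')
j=4 s[j]='c': π[4]=1 (border 'c')
j=5 s[j]='b': π[5]=2 (border 'cb')
j=6 s[j]='c': k: 2→0; π[6]=1 (border 'c')
j=7 s[j]='a': k: 1→0; π[7]=0 (border '')
j=8 s[j]='c': π[8]=1 (border 'c')
j=9 s[j]='a': k: 1→0; π[9]=0 (border '')
j=10 s[j]='c': π[10]=1 (border 'c')
j=11 s[j]='d': k: 1→0; π[11]=0 (border '')
j=12 s[j]='d': π[12]=0 (border '')
j=13 s[j]='d': π[13]=0 (border '')
j=14 s[j]='a': π[14]=0 (border '')
j=15 s[j]='b': π[15]=0 (border '')
j=16 s[j]='c': π[16]=1 (border 'c')
j=17 s[j]='b': π[17]=2 (border 'cb')
j=18 s[j]='c': k: 2→0; π[18]=1 (border 'c')
j=19 s[j]='c': k: 1→0; π[19]=1 (border 'c')
j=20 s[j]='b': π[20]=2 (border 'cb')
j=21 s[j]='d': k: 2→0; π[21]=0 (border '')
j=22 s[j]='a': π[22]=0 (border '')
j=23 s[j]='c': π[23]=1 (border 'c')
j=24 s[j]='c': k: 1→0; π[24]=1 (border 'c')
j=25 s[j]='c': k: 1→0; π[25]=1 (border 'c')
j=26 s[j]='b': π[26]=2 (border 'cb')
j=27 s[j]='b': k: 2→0; π[27]=0 (border '')
j=28 s[j]='d': π[28]=0 (border '')
j=29 s[j]='b': π[29]=0 (border '')
j=30 s[j]='b': π[30]=0 (border '')
j=31 s[j]='b': π[31]=0 (border '')
j=32 s[j]='c': π[32]=1 (border 'c')
j=33 s[j]='d': k: 1→0; π[33]=0 (border '')
j=34 s[j]='d': π[34]=0 (border '')
j=35 s[j]='a': π[35]=0 (border '')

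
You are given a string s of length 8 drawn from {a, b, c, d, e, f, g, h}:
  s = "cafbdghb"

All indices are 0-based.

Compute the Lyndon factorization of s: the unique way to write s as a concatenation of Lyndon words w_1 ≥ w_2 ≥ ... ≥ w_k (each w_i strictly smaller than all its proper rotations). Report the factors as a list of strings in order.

emit factor 1: 'c' (i=0, period=1)
emit factor 2: 'afbdghb' (i=1, period=7)

["c", "afbdghb"]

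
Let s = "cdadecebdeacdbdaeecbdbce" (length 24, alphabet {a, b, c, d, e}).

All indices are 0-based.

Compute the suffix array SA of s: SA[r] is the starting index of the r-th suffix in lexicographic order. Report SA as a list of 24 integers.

[10, 2, 15, 21, 13, 19, 7, 18, 0, 11, 22, 5, 1, 14, 20, 12, 8, 3, 23, 9, 6, 17, 4, 16]

sorted suffixes:
  #0 SA[0]=10  'acdbdaeecbdbce'
  #1 SA[1]=2  'adecebdeacdbdaeecbdbce'
  #2 SA[2]=15  'aeecbdbce'
  #3 SA[3]=21  'bce'
  #4 SA[4]=13  'bdaeecbdbce'
  #5 SA[5]=19  'bdbce'
  #6 SA[6]=7  'bdeacdbdaeecbdbce'
  #7 SA[7]=18  'cbdbce'
  #8 SA[8]=0  'cdadecebdeacdbdaeecbdbce'
  #9 SA[9]=11  'cdbdaeecbdbce'
  #10 SA[10]=22  'ce'
  #11 SA[11]=5  'cebdeacdbdaeecbdbce'
  #12 SA[12]=1  'dadecebdeacdbdaeecbdbce'
  #13 SA[13]=14  'daeecbdbce'
  #14 SA[14]=20  'dbce'
  #15 SA[15]=12  'dbdaeecbdbce'
  #16 SA[16]=8  'deacdbdaeecbdbce'
  #17 SA[17]=3  'decebdeacdbdaeecbdbce'
  #18 SA[18]=23  'e'
  #19 SA[19]=9  'eacdbdaeecbdbce'
  #20 SA[20]=6  'ebdeacdbdaeecbdbce'
  #21 SA[21]=17  'ecbdbce'
  #22 SA[22]=4  'ecebdeacdbdaeecbdbce'
  #23 SA[23]=16  'eecbdbce'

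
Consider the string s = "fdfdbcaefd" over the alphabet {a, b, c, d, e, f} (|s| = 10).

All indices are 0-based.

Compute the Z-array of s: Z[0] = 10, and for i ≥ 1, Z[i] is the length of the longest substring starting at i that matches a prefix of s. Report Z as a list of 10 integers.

[10, 0, 2, 0, 0, 0, 0, 0, 2, 0]

Z[0]=10
i=1: i≥r, start 0; Z[1]=0
i=2: i≥r, start 0; Z[2]=2 scan→box=[2,4)
i=3: min(r-i=1, Z[1]=0)=0; Z[3]=0
i=4: i≥r, start 0; Z[4]=0
i=5: i≥r, start 0; Z[5]=0
i=6: i≥r, start 0; Z[6]=0
i=7: i≥r, start 0; Z[7]=0
i=8: i≥r, start 0; Z[8]=2 scan→box=[8,10)
i=9: min(r-i=1, Z[1]=0)=0; Z[9]=0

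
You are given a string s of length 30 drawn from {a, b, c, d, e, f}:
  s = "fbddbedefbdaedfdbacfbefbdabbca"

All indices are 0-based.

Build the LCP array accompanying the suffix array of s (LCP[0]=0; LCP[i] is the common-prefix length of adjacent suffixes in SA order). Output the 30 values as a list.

[0, 1, 1, 1, 0, 1, 1, 1, 3, 2, 1, 2, 0, 1, 0, 2, 1, 2, 1, 1, 1, 0, 2, 1, 5, 0, 4, 3, 2, 1]

rank→(start, suffix):
  0 → (29, 'a')
  1 → (25, 'abbca')
  2 → (17, 'acfbefbdabbca')
  3 → (11, 'aedfdbacfbefbdabbca')
  4 → (16, 'bacfbefbdabbca')
  5 → (26, 'bbca')
  6 → (27, 'bca')
  7 → (23, 'bdabbca')
  8 → (9, 'bdaedfdbacfbefbdabbca')
  9 → (1, 'bddbedefbdaedfdbacfbefbdabbca')
  10 → (4, 'bedefbdaedfdbacfbefbdabbca')
  11 → (20, 'befbdabbca')
  12 → (28, 'ca')
  13 → (18, 'cfbefbdabbca')
  14 → (24, 'dabbca')
  15 → (10, 'daedfdbacfbefbdabbca')
  16 → (15, 'dbacfbefbdabbca')
  17 → (3, 'dbedefbdaedfdbacfbefbdabbca')
  18 → (2, 'ddbedefbdaedfdbacfbefbdabbca')
  19 → (6, 'defbdaedfdbacfbefbdabbca')
  20 → (13, 'dfdbacfbefbdabbca')
  21 → (5, 'edefbdaedfdbacfbefbdabbca')
  22 → (12, 'edfdbacfbefbdabbca')
  23 → (21, 'efbdabbca')
  24 → (7, 'efbdaedfdbacfbefbdabbca')
  25 → (22, 'fbdabbca')
  26 → (8, 'fbdaedfdbacfbefbdabbca')
  27 → (0, 'fbddbedefbdaedfdbacfbefbdabbca')
  28 → (19, 'fbefbdabbca')
  29 → (14, 'fdbacfbefbdabbca')

SA = [29, 25, 17, 11, 16, 26, 27, 23, 9, 1, 4, 20, 28, 18, 24, 10, 15, 3, 2, 6, 13, 5, 12, 21, 7, 22, 8, 0, 19, 14]
i: (SA[i-1],SA[i]) lcp shared
  1: (29,25) 1 'a'
  2: (25,17) 1 'a'
  3: (17,11) 1 'a'
  4: (11,16) 0 ''
  5: (16,26) 1 'b'
  6: (26,27) 1 'b'
  7: (27,23) 1 'b'
  8: (23,9) 3 'bda'
  9: (9,1) 2 'bd'
  10: (1,4) 1 'b'
  11: (4,20) 2 'be'
  12: (20,28) 0 ''
  13: (28,18) 1 'c'
  14: (18,24) 0 ''
  15: (24,10) 2 'da'
  16: (10,15) 1 'd'
  17: (15,3) 2 'db'
  18: (3,2) 1 'd'
  19: (2,6) 1 'd'
  20: (6,13) 1 'd'
  21: (13,5) 0 ''
  22: (5,12) 2 'ed'
  23: (12,21) 1 'e'
  24: (21,7) 5 'efbda'
  25: (7,22) 0 ''
  26: (22,8) 4 'fbda'
  27: (8,0) 3 'fbd'
  28: (0,19) 2 'fb'
  29: (19,14) 1 'f'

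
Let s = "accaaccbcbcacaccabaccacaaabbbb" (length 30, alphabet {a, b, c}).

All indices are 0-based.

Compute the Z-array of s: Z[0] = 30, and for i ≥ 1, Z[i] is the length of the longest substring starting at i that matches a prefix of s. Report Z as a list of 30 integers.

[30, 0, 0, 1, 3, 0, 0, 0, 0, 0, 0, 2, 0, 4, 0, 0, 1, 0, 4, 0, 0, 2, 0, 1, 1, 1, 0, 0, 0, 0]

Z[0]=30
i=1: fresh scan; Z[1]=0
i=2: fresh scan; Z[2]=0
i=3: fresh scan; Z[3]=1 scan→box=[3,4)
i=4: fresh scan; Z[4]=3 scan→box=[4,7)
i=5: min(r-i=2, Z[1]=0)=0; Z[5]=0
i=6: min(r-i=1, Z[2]=0)=0; Z[6]=0
i=7: fresh scan; Z[7]=0
i=8: fresh scan; Z[8]=0
i=9: fresh scan; Z[9]=0
i=10: fresh scan; Z[10]=0
i=11: fresh scan; Z[11]=2 scan→box=[11,13)
i=12: min(r-i=1, Z[1]=0)=0; Z[12]=0
i=13: fresh scan; Z[13]=4 scan→box=[13,17)
i=14: min(r-i=3, Z[1]=0)=0; Z[14]=0
i=15: min(r-i=2, Z[2]=0)=0; Z[15]=0
i=16: min(r-i=1, Z[3]=1)=1; Z[16]=1
i=17: fresh scan; Z[17]=0
i=18: fresh scan; Z[18]=4 scan→box=[18,22)
i=19: min(r-i=3, Z[1]=0)=0; Z[19]=0
i=20: min(r-i=2, Z[2]=0)=0; Z[20]=0
i=21: min(r-i=1, Z[3]=1)=1; Z[21]=2 scan→box=[21,23)
i=22: min(r-i=1, Z[1]=0)=0; Z[22]=0
i=23: fresh scan; Z[23]=1 scan→box=[23,24)
i=24: fresh scan; Z[24]=1 scan→box=[24,25)
i=25: fresh scan; Z[25]=1 scan→box=[25,26)
i=26: fresh scan; Z[26]=0
i=27: fresh scan; Z[27]=0
i=28: fresh scan; Z[28]=0
i=29: fresh scan; Z[29]=0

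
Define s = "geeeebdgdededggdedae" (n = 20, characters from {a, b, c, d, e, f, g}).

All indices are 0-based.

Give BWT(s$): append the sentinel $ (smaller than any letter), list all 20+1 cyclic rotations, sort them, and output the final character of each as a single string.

rank  rotation               last
    0  $geeeebdgdededggdedae  e
    1  ae$geeeebdgdededggded  d
    2  bdgdededggdedae$geeee  e
    3  dae$geeeebdgdededggde  e
    4  dedae$geeeebdgdededgg  g
    5  dededggdedae$geeeebdg  g
    6  dedggdedae$geeeebdgde  e
    7  dgdededggdedae$geeeeb  b
    8  dggdedae$geeeebdgdede  e
    9  e$geeeebdgdededggdeda  a
   10  ebdgdededggdedae$geee  e
   11  edae$geeeebdgdededggd  d
   12  ededggdedae$geeeebdgd  d
   13  edggdedae$geeeebdgded  d
   14  eebdgdededggdedae$gee  e
   15  eeebdgdededggdedae$ge  e
   16  eeeebdgdededggdedae$g  g
   17  gdedae$geeeebdgdededg  g
   18  gdededggdedae$geeeebd  d
   19  geeeebdgdededggdedae$  $
   20  ggdedae$geeeebdgdeded  d

edeeggebeaedddeeggd$d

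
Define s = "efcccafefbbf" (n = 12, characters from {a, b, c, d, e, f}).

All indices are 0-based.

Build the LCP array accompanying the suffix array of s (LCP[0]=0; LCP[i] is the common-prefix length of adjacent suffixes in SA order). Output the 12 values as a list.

rank→(start, suffix):
  0 → (5, 'afefbbf')
  1 → (9, 'bbf')
  2 → (10, 'bf')
  3 → (4, 'cafefbbf')
  4 → (3, 'ccafefbbf')
  5 → (2, 'cccafefbbf')
  6 → (7, 'efbbf')
  7 → (0, 'efcccafefbbf')
  8 → (11, 'f')
  9 → (8, 'fbbf')
  10 → (1, 'fcccafefbbf')
  11 → (6, 'fefbbf')

SA = [5, 9, 10, 4, 3, 2, 7, 0, 11, 8, 1, 6]
[i] adj suffixes → lcp
  [1] 5/9 → 0 ('')
  [2] 9/10 → 1 ('b')
  [3] 10/4 → 0 ('')
  [4] 4/3 → 1 ('c')
  [5] 3/2 → 2 ('cc')
  [6] 2/7 → 0 ('')
  [7] 7/0 → 2 ('ef')
  [8] 0/11 → 0 ('')
  [9] 11/8 → 1 ('f')
  [10] 8/1 → 1 ('f')
  [11] 1/6 → 1 ('f')

[0, 0, 1, 0, 1, 2, 0, 2, 0, 1, 1, 1]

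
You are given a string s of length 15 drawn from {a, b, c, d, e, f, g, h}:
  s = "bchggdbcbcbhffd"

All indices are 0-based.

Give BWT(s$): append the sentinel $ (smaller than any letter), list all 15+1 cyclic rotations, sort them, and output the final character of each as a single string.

rank  rotation          last
    0  $bchggdbcbcbhffd  d
    1  bcbcbhffd$bchggd  d
    2  bcbhffd$bchggdbc  c
    3  bchggdbcbcbhffd$  $
    4  bhffd$bchggdbcbc  c
    5  cbcbhffd$bchggdb  b
    6  cbhffd$bchggdbcb  b
    7  chggdbcbcbhffd$b  b
    8  d$bchggdbcbcbhff  f
    9  dbcbcbhffd$bchgg  g
   10  fd$bchggdbcbcbhf  f
   11  ffd$bchggdbcbcbh  h
   12  gdbcbcbhffd$bchg  g
   13  ggdbcbcbhffd$bch  h
   14  hffd$bchggdbcbcb  b
   15  hggdbcbcbhffd$bc  c

ddc$cbbbfgfhghbc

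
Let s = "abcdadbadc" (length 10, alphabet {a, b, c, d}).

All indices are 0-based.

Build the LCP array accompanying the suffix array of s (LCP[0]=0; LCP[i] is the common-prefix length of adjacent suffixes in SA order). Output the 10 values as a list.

rank→(start, suffix):
  0 → (0, 'abcdadbadc')
  1 → (4, 'adbadc')
  2 → (7, 'adc')
  3 → (6, 'badc')
  4 → (1, 'bcdadbadc')
  5 → (9, 'c')
  6 → (2, 'cdadbadc')
  7 → (3, 'dadbadc')
  8 → (5, 'dbadc')
  9 → (8, 'dc')

SA = [0, 4, 7, 6, 1, 9, 2, 3, 5, 8]
rank  pair      lcp
   1  s[0:],s[4:]  1  'a'
   2  s[4:],s[7:]  2  'ad'
   3  s[7:],s[6:]  0  ''
   4  s[6:],s[1:]  1  'b'
   5  s[1:],s[9:]  0  ''
   6  s[9:],s[2:]  1  'c'
   7  s[2:],s[3:]  0  ''
   8  s[3:],s[5:]  1  'd'
   9  s[5:],s[8:]  1  'd'

[0, 1, 2, 0, 1, 0, 1, 0, 1, 1]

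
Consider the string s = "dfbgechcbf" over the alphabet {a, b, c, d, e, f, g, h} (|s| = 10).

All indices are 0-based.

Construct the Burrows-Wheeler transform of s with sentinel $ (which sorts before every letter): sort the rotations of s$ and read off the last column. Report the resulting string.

fcfhe$gbdbc

rank  rotation     last
    0  $dfbgechcbf  f
    1  bf$dfbgechc  c
    2  bgechcbf$df  f
    3  cbf$dfbgech  h
    4  chcbf$dfbge  e
    5  dfbgechcbf$  $
    6  echcbf$dfbg  g
    7  f$dfbgechcb  b
    8  fbgechcbf$d  d
    9  gechcbf$dfb  b
   10  hcbf$dfbgec  c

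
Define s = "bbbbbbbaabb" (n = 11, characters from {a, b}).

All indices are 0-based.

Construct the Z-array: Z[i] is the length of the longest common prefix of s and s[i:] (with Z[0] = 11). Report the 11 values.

[11, 6, 5, 4, 3, 2, 1, 0, 0, 2, 1]

Z[0]=11
i=1: i≥r, start 0; Z[1]=6 grow→box=[1,7)
i=2: min(r-i=5, Z[1]=6)=5; Z[2]=5
i=3: min(r-i=4, Z[2]=5)=4; Z[3]=4
i=4: min(r-i=3, Z[3]=4)=3; Z[4]=3
i=5: min(r-i=2, Z[4]=3)=2; Z[5]=2
i=6: min(r-i=1, Z[5]=2)=1; Z[6]=1
i=7: i≥r, start 0; Z[7]=0
i=8: i≥r, start 0; Z[8]=0
i=9: i≥r, start 0; Z[9]=2 grow→box=[9,11)
i=10: min(r-i=1, Z[1]=6)=1; Z[10]=1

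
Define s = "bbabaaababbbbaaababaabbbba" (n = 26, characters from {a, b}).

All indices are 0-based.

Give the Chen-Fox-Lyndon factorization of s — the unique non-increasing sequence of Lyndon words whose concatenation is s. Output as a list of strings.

emit factor 1: 'b' (i=0, period=1)
emit factor 2: 'b' (i=1, period=1)
emit factor 3: 'ab' (i=2, period=2)
emit factor 4: 'aaababbbb' (i=4, period=9)
emit factor 5: 'aaababaabbbb' (i=13, period=12)
emit factor 6: 'a' (i=25, period=1)

["b", "b", "ab", "aaababbbb", "aaababaabbbb", "a"]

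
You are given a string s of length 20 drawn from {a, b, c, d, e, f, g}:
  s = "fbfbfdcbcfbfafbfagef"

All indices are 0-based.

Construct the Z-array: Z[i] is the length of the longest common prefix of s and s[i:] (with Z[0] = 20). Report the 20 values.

Z[0]=20
i=1: fresh scan; Z[1]=0
i=2: fresh scan; Z[2]=3 scan→box=[2,5)
i=3: min(r-i=2, Z[1]=0)=0; Z[3]=0
i=4: min(r-i=1, Z[2]=3)=1; Z[4]=1
i=5: fresh scan; Z[5]=0
i=6: fresh scan; Z[6]=0
i=7: fresh scan; Z[7]=0
i=8: fresh scan; Z[8]=0
i=9: fresh scan; Z[9]=3 scan→box=[9,12)
i=10: min(r-i=2, Z[1]=0)=0; Z[10]=0
i=11: min(r-i=1, Z[2]=3)=1; Z[11]=1
i=12: fresh scan; Z[12]=0
i=13: fresh scan; Z[13]=3 scan→box=[13,16)
i=14: min(r-i=2, Z[1]=0)=0; Z[14]=0
i=15: min(r-i=1, Z[2]=3)=1; Z[15]=1
i=16: fresh scan; Z[16]=0
i=17: fresh scan; Z[17]=0
i=18: fresh scan; Z[18]=0
i=19: fresh scan; Z[19]=1 scan→box=[19,20)

[20, 0, 3, 0, 1, 0, 0, 0, 0, 3, 0, 1, 0, 3, 0, 1, 0, 0, 0, 1]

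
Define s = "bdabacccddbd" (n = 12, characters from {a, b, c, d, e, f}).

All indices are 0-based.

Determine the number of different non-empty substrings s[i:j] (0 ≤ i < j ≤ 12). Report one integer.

68

rank | idx | suffix
   0 |   2 | abacccddbd
   1 |   4 | acccddbd
   2 |   3 | bacccddbd
   3 |  10 | bd
   4 |   0 | bdabacccddbd
   5 |   5 | cccddbd
   6 |   6 | ccddbd
   7 |   7 | cddbd
   8 |  11 | d
   9 |   1 | dabacccddbd
  10 |   9 | dbd
  11 |   8 | ddbd

SA = [2, 4, 3, 10, 0, 5, 6, 7, 11, 1, 9, 8]
rank  pair      lcp
   1  s[2:],s[4:]  1  'a'
   2  s[4:],s[3:]  0  ''
   3  s[3:],s[10:]  1  'b'
   4  s[10:],s[0:]  2  'bd'
   5  s[0:],s[5:]  0  ''
   6  s[5:],s[6:]  2  'cc'
   7  s[6:],s[7:]  1  'c'
   8  s[7:],s[11:]  0  ''
   9  s[11:],s[1:]  1  'd'
  10  s[1:],s[9:]  1  'd'
  11  s[9:],s[8:]  1  'd'

n(n+1)/2 = 12·13/2 = 78
Σ LCP = 0 + 1 + 0 + 1 + 2 + 0 + 2 + 1 + 0 + 1 + 1 + 1 = 10
distinct = 78 − 10 = 68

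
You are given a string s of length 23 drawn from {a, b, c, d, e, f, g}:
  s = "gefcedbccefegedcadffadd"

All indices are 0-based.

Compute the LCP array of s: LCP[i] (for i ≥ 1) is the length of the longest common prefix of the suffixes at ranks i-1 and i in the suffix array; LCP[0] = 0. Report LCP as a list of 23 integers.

rank→(start, suffix):
  0 → (20, 'add')
  1 → (16, 'adffadd')
  2 → (6, 'bccefegedcadffadd')
  3 → (15, 'cadffadd')
  4 → (7, 'ccefegedcadffadd')
  5 → (3, 'cedbccefegedcadffadd')
  6 → (8, 'cefegedcadffadd')
  7 → (22, 'd')
  8 → (5, 'dbccefegedcadffadd')
  9 → (14, 'dcadffadd')
  10 → (21, 'dd')
  11 → (17, 'dffadd')
  12 → (4, 'edbccefegedcadffadd')
  13 → (13, 'edcadffadd')
  14 → (1, 'efcedbccefegedcadffadd')
  15 → (9, 'efegedcadffadd')
  16 → (11, 'egedcadffadd')
  17 → (19, 'fadd')
  18 → (2, 'fcedbccefegedcadffadd')
  19 → (10, 'fegedcadffadd')
  20 → (18, 'ffadd')
  21 → (12, 'gedcadffadd')
  22 → (0, 'gefcedbccefegedcadffadd')

SA = [20, 16, 6, 15, 7, 3, 8, 22, 5, 14, 21, 17, 4, 13, 1, 9, 11, 19, 2, 10, 18, 12, 0]
rank  pair      lcp
   1  s[20:],s[16:]  2  'ad'
   2  s[16:],s[6:]  0  ''
   3  s[6:],s[15:]  0  ''
   4  s[15:],s[7:]  1  'c'
   5  s[7:],s[3:]  1  'c'
   6  s[3:],s[8:]  2  'ce'
   7  s[8:],s[22:]  0  ''
   8  s[22:],s[5:]  1  'd'
   9  s[5:],s[14:]  1  'd'
  10  s[14:],s[21:]  1  'd'
  11  s[21:],s[17:]  1  'd'
  12  s[17:],s[4:]  0  ''
  13  s[4:],s[13:]  2  'ed'
  14  s[13:],s[1:]  1  'e'
  15  s[1:],s[9:]  2  'ef'
  16  s[9:],s[11:]  1  'e'
  17  s[11:],s[19:]  0  ''
  18  s[19:],s[2:]  1  'f'
  19  s[2:],s[10:]  1  'f'
  20  s[10:],s[18:]  1  'f'
  21  s[18:],s[12:]  0  ''
  22  s[12:],s[0:]  2  'ge'

[0, 2, 0, 0, 1, 1, 2, 0, 1, 1, 1, 1, 0, 2, 1, 2, 1, 0, 1, 1, 1, 0, 2]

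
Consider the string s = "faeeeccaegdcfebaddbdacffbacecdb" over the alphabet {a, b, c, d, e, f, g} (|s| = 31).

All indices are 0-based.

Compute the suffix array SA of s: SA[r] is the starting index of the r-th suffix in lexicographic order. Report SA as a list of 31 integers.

[25, 20, 15, 1, 7, 30, 24, 14, 18, 6, 5, 28, 26, 11, 21, 19, 29, 17, 10, 16, 13, 4, 27, 3, 2, 8, 0, 23, 12, 22, 9]

rank→(start, suffix):
  0 → (25, 'acecdb')
  1 → (20, 'acffbacecdb')
  2 → (15, 'addbdacffbacecdb')
  3 → (1, 'aeeeccaegdcfebaddbdacffbacecdb')
  4 → (7, 'aegdcfebaddbdacffbacecdb')
  5 → (30, 'b')
  6 → (24, 'bacecdb')
  7 → (14, 'baddbdacffbacecdb')
  8 → (18, 'bdacffbacecdb')
  9 → (6, 'caegdcfebaddbdacffbacecdb')
  10 → (5, 'ccaegdcfebaddbdacffbacecdb')
  11 → (28, 'cdb')
  12 → (26, 'cecdb')
  13 → (11, 'cfebaddbdacffbacecdb')
  14 → (21, 'cffbacecdb')
  15 → (19, 'dacffbacecdb')
  16 → (29, 'db')
  17 → (17, 'dbdacffbacecdb')
  18 → (10, 'dcfebaddbdacffbacecdb')
  19 → (16, 'ddbdacffbacecdb')
  20 → (13, 'ebaddbdacffbacecdb')
  21 → (4, 'eccaegdcfebaddbdacffbacecdb')
  22 → (27, 'ecdb')
  23 → (3, 'eeccaegdcfebaddbdacffbacecdb')
  24 → (2, 'eeeccaegdcfebaddbdacffbacecdb')
  25 → (8, 'egdcfebaddbdacffbacecdb')
  26 → (0, 'faeeeccaegdcfebaddbdacffbacecdb')
  27 → (23, 'fbacecdb')
  28 → (12, 'febaddbdacffbacecdb')
  29 → (22, 'ffbacecdb')
  30 → (9, 'gdcfebaddbdacffbacecdb')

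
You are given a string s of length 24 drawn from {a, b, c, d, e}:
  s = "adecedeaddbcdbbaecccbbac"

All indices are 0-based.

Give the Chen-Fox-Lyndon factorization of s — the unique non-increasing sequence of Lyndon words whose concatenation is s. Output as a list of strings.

["adecede", "addbcdbbaecccbb", "ac"]

emit factor 1: 'adecede' (i=0, period=7)
emit factor 2: 'addbcdbbaecccbb' (i=7, period=15)
emit factor 3: 'ac' (i=22, period=2)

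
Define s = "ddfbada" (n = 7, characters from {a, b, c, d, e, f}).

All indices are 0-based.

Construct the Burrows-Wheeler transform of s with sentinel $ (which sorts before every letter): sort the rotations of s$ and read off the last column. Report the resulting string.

adbfa$dd

rank  rotation  last
    0  $ddfbada  a
    1  a$ddfbad  d
    2  ada$ddfb  b
    3  bada$ddf  f
    4  da$ddfba  a
    5  ddfbada$  $
    6  dfbada$d  d
    7  fbada$dd  d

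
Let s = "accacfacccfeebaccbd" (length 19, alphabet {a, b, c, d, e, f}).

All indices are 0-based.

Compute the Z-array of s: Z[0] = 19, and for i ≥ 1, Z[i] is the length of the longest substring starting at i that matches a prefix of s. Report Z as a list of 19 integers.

[19, 0, 0, 2, 0, 0, 3, 0, 0, 0, 0, 0, 0, 0, 3, 0, 0, 0, 0]

Z[0]=19
i=1: fresh scan; Z[1]=0
i=2: fresh scan; Z[2]=0
i=3: fresh scan; Z[3]=2 scan→box=[3,5)
i=4: min(r-i=1, Z[1]=0)=0; Z[4]=0
i=5: fresh scan; Z[5]=0
i=6: fresh scan; Z[6]=3 scan→box=[6,9)
i=7: min(r-i=2, Z[1]=0)=0; Z[7]=0
i=8: min(r-i=1, Z[2]=0)=0; Z[8]=0
i=9: fresh scan; Z[9]=0
i=10: fresh scan; Z[10]=0
i=11: fresh scan; Z[11]=0
i=12: fresh scan; Z[12]=0
i=13: fresh scan; Z[13]=0
i=14: fresh scan; Z[14]=3 scan→box=[14,17)
i=15: min(r-i=2, Z[1]=0)=0; Z[15]=0
i=16: min(r-i=1, Z[2]=0)=0; Z[16]=0
i=17: fresh scan; Z[17]=0
i=18: fresh scan; Z[18]=0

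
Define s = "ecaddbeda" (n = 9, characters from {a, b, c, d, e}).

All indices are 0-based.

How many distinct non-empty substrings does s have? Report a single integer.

41

sorted suffixes:
  #0 SA[0]=8  'a'
  #1 SA[1]=2  'addbeda'
  #2 SA[2]=5  'beda'
  #3 SA[3]=1  'caddbeda'
  #4 SA[4]=7  'da'
  #5 SA[5]=4  'dbeda'
  #6 SA[6]=3  'ddbeda'
  #7 SA[7]=0  'ecaddbeda'
  #8 SA[8]=6  'eda'

SA = [8, 2, 5, 1, 7, 4, 3, 0, 6]
i: (SA[i-1],SA[i]) lcp shared
  1: (8,2) 1 'a'
  2: (2,5) 0 ''
  3: (5,1) 0 ''
  4: (1,7) 0 ''
  5: (7,4) 1 'd'
  6: (4,3) 1 'd'
  7: (3,0) 0 ''
  8: (0,6) 1 'e'

n(n+1)/2 = 9·10/2 = 45
Σ LCP = 0 + 1 + 0 + 0 + 0 + 1 + 1 + 0 + 1 = 4
distinct = 45 − 4 = 41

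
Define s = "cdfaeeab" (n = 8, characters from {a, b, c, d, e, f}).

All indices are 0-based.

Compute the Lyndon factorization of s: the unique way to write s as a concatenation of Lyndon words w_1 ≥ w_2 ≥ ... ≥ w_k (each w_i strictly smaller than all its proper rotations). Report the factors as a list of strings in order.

emit factor 1: 'cdf' (i=0, period=3)
emit factor 2: 'aee' (i=3, period=3)
emit factor 3: 'ab' (i=6, period=2)

["cdf", "aee", "ab"]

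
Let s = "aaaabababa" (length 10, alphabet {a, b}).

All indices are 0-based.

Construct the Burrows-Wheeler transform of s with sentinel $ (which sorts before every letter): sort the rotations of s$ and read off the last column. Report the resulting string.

rank  rotation     last
    0  $aaaabababa  a
    1  a$aaaababab  b
    2  aaaabababa$  $
    3  aaabababa$a  a
    4  aabababa$aa  a
    5  aba$aaaabab  b
    6  ababa$aaaab  b
    7  abababa$aaa  a
    8  ba$aaaababa  a
    9  baba$aaaaba  a
   10  bababa$aaaa  a

ab$aabbaaaa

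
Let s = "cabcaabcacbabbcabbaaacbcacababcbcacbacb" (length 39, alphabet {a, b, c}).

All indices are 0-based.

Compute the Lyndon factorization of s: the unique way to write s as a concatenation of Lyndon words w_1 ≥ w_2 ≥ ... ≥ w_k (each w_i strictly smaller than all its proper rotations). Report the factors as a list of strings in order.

emit factor 1: 'c' (i=0, period=1)
emit factor 2: 'abc' (i=1, period=3)
emit factor 3: 'aabcacbabbcabb' (i=4, period=14)
emit factor 4: 'aaacbcacababcbcacbacb' (i=18, period=21)

["c", "abc", "aabcacbabbcabb", "aaacbcacababcbcacbacb"]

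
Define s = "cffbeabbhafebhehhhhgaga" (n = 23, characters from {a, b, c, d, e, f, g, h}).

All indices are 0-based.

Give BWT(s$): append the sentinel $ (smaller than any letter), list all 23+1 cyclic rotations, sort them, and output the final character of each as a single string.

agehgafbe$bfhfacahbbhhhe

rank  rotation                  last
    0  $cffbeabbhafebhehhhhgaga  a
    1  a$cffbeabbhafebhehhhhgag  g
    2  abbhafebhehhhhgaga$cffbe  e
    3  afebhehhhhgaga$cffbeabbh  h
    4  aga$cffbeabbhafebhehhhhg  g
    5  bbhafebhehhhhgaga$cffbea  a
    6  beabbhafebhehhhhgaga$cff  f
    7  bhafebhehhhhgaga$cffbeab  b
    8  bhehhhhgaga$cffbeabbhafe  e
    9  cffbeabbhafebhehhhhgaga$  $
   10  eabbhafebhehhhhgaga$cffb  b
   11  ebhehhhhgaga$cffbeabbhaf  f
   12  ehhhhgaga$cffbeabbhafebh  h
   13  fbeabbhafebhehhhhgaga$cf  f
   14  febhehhhhgaga$cffbeabbha  a
   15  ffbeabbhafebhehhhhgaga$c  c
   16  ga$cffbeabbhafebhehhhhga  a
   17  gaga$cffbeabbhafebhehhhh  h
   18  hafebhehhhhgaga$cffbeabb  b
   19  hehhhhgaga$cffbeabbhafeb  b
   20  hgaga$cffbeabbhafebhehhh  h
   21  hhgaga$cffbeabbhafebhehh  h
   22  hhhgaga$cffbeabbhafebheh  h
   23  hhhhgaga$cffbeabbhafebhe  e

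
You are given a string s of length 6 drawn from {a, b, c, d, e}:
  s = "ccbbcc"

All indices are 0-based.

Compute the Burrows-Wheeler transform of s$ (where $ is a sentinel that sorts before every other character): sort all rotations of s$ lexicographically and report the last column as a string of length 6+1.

rank  rotation last
    0  $ccbbcc  c
    1  bbcc$cc  c
    2  bcc$ccb  b
    3  c$ccbbc  c
    4  cbbcc$c  c
    5  cc$ccbb  b
    6  ccbbcc$  $

ccbccb$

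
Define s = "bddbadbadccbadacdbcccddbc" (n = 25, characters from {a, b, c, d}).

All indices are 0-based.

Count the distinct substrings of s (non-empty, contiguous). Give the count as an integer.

rank | idx | suffix
   0 |  14 | acdbcccddbc
   1 |  12 | adacdbcccddbc
   2 |   4 | adbadccbadacdbcccddbc
   3 |   7 | adccbadacdbcccddbc
   4 |  11 | badacdbcccddbc
   5 |   3 | badbadccbadacdbcccddbc
   6 |   6 | badccbadacdbcccddbc
   7 |  23 | bc
   8 |  17 | bcccddbc
   9 |   0 | bddbadbadccbadacdbcccddbc
  10 |  24 | c
  11 |  10 | cbadacdbcccddbc
  12 |   9 | ccbadacdbcccddbc
  13 |  18 | cccddbc
  14 |  19 | ccddbc
  15 |  15 | cdbcccddbc
  16 |  20 | cddbc
  17 |  13 | dacdbcccddbc
  18 |   2 | dbadbadccbadacdbcccddbc
  19 |   5 | dbadccbadacdbcccddbc
  20 |  22 | dbc
  21 |  16 | dbcccddbc
  22 |   8 | dccbadacdbcccddbc
  23 |   1 | ddbadbadccbadacdbcccddbc
  24 |  21 | ddbc

SA = [14, 12, 4, 7, 11, 3, 6, 23, 17, 0, 24, 10, 9, 18, 19, 15, 20, 13, 2, 5, 22, 16, 8, 1, 21]
[i] adj suffixes → lcp
  [1] 14/12 → 1 ('a')
  [2] 12/4 → 2 ('ad')
  [3] 4/7 → 2 ('ad')
  [4] 7/11 → 0 ('')
  [5] 11/3 → 3 ('bad')
  [6] 3/6 → 3 ('bad')
  [7] 6/23 → 1 ('b')
  [8] 23/17 → 2 ('bc')
  [9] 17/0 → 1 ('b')
  [10] 0/24 → 0 ('')
  [11] 24/10 → 1 ('c')
  [12] 10/9 → 1 ('c')
  [13] 9/18 → 2 ('cc')
  [14] 18/19 → 2 ('cc')
  [15] 19/15 → 1 ('c')
  [16] 15/20 → 2 ('cd')
  [17] 20/13 → 0 ('')
  [18] 13/2 → 1 ('d')
  [19] 2/5 → 4 ('dbad')
  [20] 5/22 → 2 ('db')
  [21] 22/16 → 3 ('dbc')
  [22] 16/8 → 1 ('d')
  [23] 8/1 → 1 ('d')
  [24] 1/21 → 3 ('ddb')

n(n+1)/2 = 25·26/2 = 325
Σ LCP = 0 + 1 + 2 + 2 + 0 + 3 + 3 + 1 + 2 + 1 + 0 + 1 + 1 + 2 + 2 + 1 + 2 + 0 + 1 + 4 + 2 + 3 + 1 + 1 + 3 = 39
distinct = 325 − 39 = 286

286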